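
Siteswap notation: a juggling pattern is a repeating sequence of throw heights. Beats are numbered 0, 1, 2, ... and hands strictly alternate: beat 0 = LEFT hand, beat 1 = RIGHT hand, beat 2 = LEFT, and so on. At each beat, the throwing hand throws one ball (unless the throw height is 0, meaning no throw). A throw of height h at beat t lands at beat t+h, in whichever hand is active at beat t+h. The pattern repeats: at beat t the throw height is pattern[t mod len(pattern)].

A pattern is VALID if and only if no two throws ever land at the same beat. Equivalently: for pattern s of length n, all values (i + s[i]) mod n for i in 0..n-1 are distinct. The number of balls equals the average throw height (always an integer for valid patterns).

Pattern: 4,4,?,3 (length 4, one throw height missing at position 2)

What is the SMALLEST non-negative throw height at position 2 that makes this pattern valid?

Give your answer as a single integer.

i=0: (0 + 4) mod 4 = 0
i=1: (1 + 4) mod 4 = 1
i=2: s[i]=? (unknown)
i=3: (3 + 3) mod 4 = 2
Known residues: [0, 1, 2]; need a permutation of 0..3, so missing residue r = 3
Need (2 + s) mod 4 = 3; smallest s = (3 - 2) mod 4 = 1

Answer: 1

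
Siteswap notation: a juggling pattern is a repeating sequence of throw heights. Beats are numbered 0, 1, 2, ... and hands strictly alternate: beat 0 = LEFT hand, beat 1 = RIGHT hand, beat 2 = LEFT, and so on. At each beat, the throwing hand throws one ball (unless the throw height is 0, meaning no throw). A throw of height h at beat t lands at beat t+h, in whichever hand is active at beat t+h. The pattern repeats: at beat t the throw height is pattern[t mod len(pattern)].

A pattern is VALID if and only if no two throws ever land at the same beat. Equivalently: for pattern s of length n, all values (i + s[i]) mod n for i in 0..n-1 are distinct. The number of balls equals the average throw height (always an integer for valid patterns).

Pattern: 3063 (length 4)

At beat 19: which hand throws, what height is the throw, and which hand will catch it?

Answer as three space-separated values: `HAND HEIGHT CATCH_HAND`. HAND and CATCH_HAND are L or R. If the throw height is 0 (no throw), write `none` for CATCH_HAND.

Beat 19: 19 mod 2 = 1, so hand = R
Throw height = pattern[19 mod 4] = pattern[3] = 3
Lands at beat 19+3=22, 22 mod 2 = 0, so catch hand = L

Answer: R 3 L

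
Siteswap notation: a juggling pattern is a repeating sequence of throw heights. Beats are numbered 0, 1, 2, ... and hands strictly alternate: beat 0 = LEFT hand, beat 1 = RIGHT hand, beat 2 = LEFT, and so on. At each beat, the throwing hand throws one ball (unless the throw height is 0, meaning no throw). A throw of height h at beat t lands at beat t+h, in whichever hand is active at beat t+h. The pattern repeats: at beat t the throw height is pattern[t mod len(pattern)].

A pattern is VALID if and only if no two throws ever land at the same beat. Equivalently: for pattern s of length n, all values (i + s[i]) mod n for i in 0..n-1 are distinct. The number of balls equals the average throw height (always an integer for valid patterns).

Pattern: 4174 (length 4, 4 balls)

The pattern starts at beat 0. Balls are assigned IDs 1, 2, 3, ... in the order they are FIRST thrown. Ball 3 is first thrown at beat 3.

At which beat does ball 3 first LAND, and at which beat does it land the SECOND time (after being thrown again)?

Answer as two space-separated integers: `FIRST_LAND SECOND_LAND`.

Beat 0 (L): throw ball1 h=4 -> lands@4:L; in-air after throw: [b1@4:L]
Beat 1 (R): throw ball2 h=1 -> lands@2:L; in-air after throw: [b2@2:L b1@4:L]
Beat 2 (L): throw ball2 h=7 -> lands@9:R; in-air after throw: [b1@4:L b2@9:R]
Beat 3 (R): throw ball3 h=4 -> lands@7:R; in-air after throw: [b1@4:L b3@7:R b2@9:R]
Beat 4 (L): throw ball1 h=4 -> lands@8:L; in-air after throw: [b3@7:R b1@8:L b2@9:R]
Beat 5 (R): throw ball4 h=1 -> lands@6:L; in-air after throw: [b4@6:L b3@7:R b1@8:L b2@9:R]
Beat 6 (L): throw ball4 h=7 -> lands@13:R; in-air after throw: [b3@7:R b1@8:L b2@9:R b4@13:R]
Beat 7 (R): throw ball3 h=4 -> lands@11:R; in-air after throw: [b1@8:L b2@9:R b3@11:R b4@13:R]
Beat 8 (L): throw ball1 h=4 -> lands@12:L; in-air after throw: [b2@9:R b3@11:R b1@12:L b4@13:R]
Beat 9 (R): throw ball2 h=1 -> lands@10:L; in-air after throw: [b2@10:L b3@11:R b1@12:L b4@13:R]
Beat 10 (L): throw ball2 h=7 -> lands@17:R; in-air after throw: [b3@11:R b1@12:L b4@13:R b2@17:R]
Beat 11 (R): throw ball3 h=4 -> lands@15:R; in-air after throw: [b1@12:L b4@13:R b3@15:R b2@17:R]
Ball 3: thrown@3 h=4 -> first land @7; rethrown@7 h=4 -> second land @11

Answer: 7 11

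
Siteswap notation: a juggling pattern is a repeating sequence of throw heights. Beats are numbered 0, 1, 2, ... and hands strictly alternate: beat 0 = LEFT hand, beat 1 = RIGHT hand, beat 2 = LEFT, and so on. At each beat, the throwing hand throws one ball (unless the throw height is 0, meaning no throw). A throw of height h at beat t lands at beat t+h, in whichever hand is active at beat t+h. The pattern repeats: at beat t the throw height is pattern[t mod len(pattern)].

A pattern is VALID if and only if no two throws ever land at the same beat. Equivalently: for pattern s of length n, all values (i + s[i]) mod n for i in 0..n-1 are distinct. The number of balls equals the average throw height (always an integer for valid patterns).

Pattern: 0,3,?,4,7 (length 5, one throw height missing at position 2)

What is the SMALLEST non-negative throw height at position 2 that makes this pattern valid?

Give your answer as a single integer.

i=0: (0 + 0) mod 5 = 0
i=1: (1 + 3) mod 5 = 4
i=2: s[i]=? (unknown)
i=3: (3 + 4) mod 5 = 2
i=4: (4 + 7) mod 5 = 1
Known residues: [0, 1, 2, 4]; need a permutation of 0..4, so missing residue r = 3
Need (2 + s) mod 5 = 3; smallest s = (3 - 2) mod 5 = 1

Answer: 1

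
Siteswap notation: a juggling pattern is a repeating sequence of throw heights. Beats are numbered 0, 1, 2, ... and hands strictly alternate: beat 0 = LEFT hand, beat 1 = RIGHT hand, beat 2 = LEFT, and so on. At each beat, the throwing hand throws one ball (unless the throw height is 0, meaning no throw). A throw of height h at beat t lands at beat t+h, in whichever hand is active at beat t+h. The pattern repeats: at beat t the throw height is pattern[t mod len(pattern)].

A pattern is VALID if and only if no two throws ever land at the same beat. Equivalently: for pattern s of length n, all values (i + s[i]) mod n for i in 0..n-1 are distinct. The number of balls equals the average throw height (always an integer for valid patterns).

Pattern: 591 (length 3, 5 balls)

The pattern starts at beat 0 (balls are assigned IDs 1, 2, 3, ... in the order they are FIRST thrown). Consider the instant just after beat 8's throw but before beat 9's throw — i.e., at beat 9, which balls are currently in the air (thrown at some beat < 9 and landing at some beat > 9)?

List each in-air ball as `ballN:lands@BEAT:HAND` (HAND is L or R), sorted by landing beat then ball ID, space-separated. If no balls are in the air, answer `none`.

Beat 0 (L): throw ball1 h=5 -> lands@5:R; in-air after throw: [b1@5:R]
Beat 1 (R): throw ball2 h=9 -> lands@10:L; in-air after throw: [b1@5:R b2@10:L]
Beat 2 (L): throw ball3 h=1 -> lands@3:R; in-air after throw: [b3@3:R b1@5:R b2@10:L]
Beat 3 (R): throw ball3 h=5 -> lands@8:L; in-air after throw: [b1@5:R b3@8:L b2@10:L]
Beat 4 (L): throw ball4 h=9 -> lands@13:R; in-air after throw: [b1@5:R b3@8:L b2@10:L b4@13:R]
Beat 5 (R): throw ball1 h=1 -> lands@6:L; in-air after throw: [b1@6:L b3@8:L b2@10:L b4@13:R]
Beat 6 (L): throw ball1 h=5 -> lands@11:R; in-air after throw: [b3@8:L b2@10:L b1@11:R b4@13:R]
Beat 7 (R): throw ball5 h=9 -> lands@16:L; in-air after throw: [b3@8:L b2@10:L b1@11:R b4@13:R b5@16:L]
Beat 8 (L): throw ball3 h=1 -> lands@9:R; in-air after throw: [b3@9:R b2@10:L b1@11:R b4@13:R b5@16:L]
Beat 9 (R): throw ball3 h=5 -> lands@14:L; in-air after throw: [b2@10:L b1@11:R b4@13:R b3@14:L b5@16:L]

Answer: ball2:lands@10:L ball1:lands@11:R ball4:lands@13:R ball5:lands@16:L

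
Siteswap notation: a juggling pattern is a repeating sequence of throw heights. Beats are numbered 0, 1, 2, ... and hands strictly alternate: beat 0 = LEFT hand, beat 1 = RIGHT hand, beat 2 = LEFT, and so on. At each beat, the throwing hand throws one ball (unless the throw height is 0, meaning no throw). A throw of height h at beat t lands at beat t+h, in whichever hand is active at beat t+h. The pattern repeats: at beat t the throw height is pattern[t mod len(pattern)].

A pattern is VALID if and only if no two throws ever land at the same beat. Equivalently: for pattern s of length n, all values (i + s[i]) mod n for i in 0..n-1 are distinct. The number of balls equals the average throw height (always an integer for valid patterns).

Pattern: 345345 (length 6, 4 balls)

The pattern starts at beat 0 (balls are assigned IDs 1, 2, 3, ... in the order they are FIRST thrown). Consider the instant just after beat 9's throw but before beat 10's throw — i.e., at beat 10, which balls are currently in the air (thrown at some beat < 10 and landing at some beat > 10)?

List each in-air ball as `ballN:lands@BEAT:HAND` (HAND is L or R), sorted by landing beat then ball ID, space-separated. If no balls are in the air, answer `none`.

Beat 0 (L): throw ball1 h=3 -> lands@3:R; in-air after throw: [b1@3:R]
Beat 1 (R): throw ball2 h=4 -> lands@5:R; in-air after throw: [b1@3:R b2@5:R]
Beat 2 (L): throw ball3 h=5 -> lands@7:R; in-air after throw: [b1@3:R b2@5:R b3@7:R]
Beat 3 (R): throw ball1 h=3 -> lands@6:L; in-air after throw: [b2@5:R b1@6:L b3@7:R]
Beat 4 (L): throw ball4 h=4 -> lands@8:L; in-air after throw: [b2@5:R b1@6:L b3@7:R b4@8:L]
Beat 5 (R): throw ball2 h=5 -> lands@10:L; in-air after throw: [b1@6:L b3@7:R b4@8:L b2@10:L]
Beat 6 (L): throw ball1 h=3 -> lands@9:R; in-air after throw: [b3@7:R b4@8:L b1@9:R b2@10:L]
Beat 7 (R): throw ball3 h=4 -> lands@11:R; in-air after throw: [b4@8:L b1@9:R b2@10:L b3@11:R]
Beat 8 (L): throw ball4 h=5 -> lands@13:R; in-air after throw: [b1@9:R b2@10:L b3@11:R b4@13:R]
Beat 9 (R): throw ball1 h=3 -> lands@12:L; in-air after throw: [b2@10:L b3@11:R b1@12:L b4@13:R]
Beat 10 (L): throw ball2 h=4 -> lands@14:L; in-air after throw: [b3@11:R b1@12:L b4@13:R b2@14:L]

Answer: ball3:lands@11:R ball1:lands@12:L ball4:lands@13:R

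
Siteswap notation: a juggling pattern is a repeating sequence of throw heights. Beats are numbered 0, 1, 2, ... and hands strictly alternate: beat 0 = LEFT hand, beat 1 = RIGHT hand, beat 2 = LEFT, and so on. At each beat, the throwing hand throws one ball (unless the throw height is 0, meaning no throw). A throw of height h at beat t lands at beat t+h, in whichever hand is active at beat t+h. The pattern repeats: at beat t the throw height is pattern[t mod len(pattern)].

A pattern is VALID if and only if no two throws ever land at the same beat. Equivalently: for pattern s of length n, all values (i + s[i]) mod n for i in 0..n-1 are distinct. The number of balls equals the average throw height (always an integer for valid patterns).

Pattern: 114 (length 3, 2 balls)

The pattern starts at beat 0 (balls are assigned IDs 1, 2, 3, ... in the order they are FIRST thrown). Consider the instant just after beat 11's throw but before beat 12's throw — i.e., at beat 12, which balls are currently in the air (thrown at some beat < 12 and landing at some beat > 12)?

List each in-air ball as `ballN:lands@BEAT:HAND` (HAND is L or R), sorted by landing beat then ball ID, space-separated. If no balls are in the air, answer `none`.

Beat 0 (L): throw ball1 h=1 -> lands@1:R; in-air after throw: [b1@1:R]
Beat 1 (R): throw ball1 h=1 -> lands@2:L; in-air after throw: [b1@2:L]
Beat 2 (L): throw ball1 h=4 -> lands@6:L; in-air after throw: [b1@6:L]
Beat 3 (R): throw ball2 h=1 -> lands@4:L; in-air after throw: [b2@4:L b1@6:L]
Beat 4 (L): throw ball2 h=1 -> lands@5:R; in-air after throw: [b2@5:R b1@6:L]
Beat 5 (R): throw ball2 h=4 -> lands@9:R; in-air after throw: [b1@6:L b2@9:R]
Beat 6 (L): throw ball1 h=1 -> lands@7:R; in-air after throw: [b1@7:R b2@9:R]
Beat 7 (R): throw ball1 h=1 -> lands@8:L; in-air after throw: [b1@8:L b2@9:R]
Beat 8 (L): throw ball1 h=4 -> lands@12:L; in-air after throw: [b2@9:R b1@12:L]
Beat 9 (R): throw ball2 h=1 -> lands@10:L; in-air after throw: [b2@10:L b1@12:L]
Beat 10 (L): throw ball2 h=1 -> lands@11:R; in-air after throw: [b2@11:R b1@12:L]
Beat 11 (R): throw ball2 h=4 -> lands@15:R; in-air after throw: [b1@12:L b2@15:R]
Beat 12 (L): throw ball1 h=1 -> lands@13:R; in-air after throw: [b1@13:R b2@15:R]

Answer: ball2:lands@15:R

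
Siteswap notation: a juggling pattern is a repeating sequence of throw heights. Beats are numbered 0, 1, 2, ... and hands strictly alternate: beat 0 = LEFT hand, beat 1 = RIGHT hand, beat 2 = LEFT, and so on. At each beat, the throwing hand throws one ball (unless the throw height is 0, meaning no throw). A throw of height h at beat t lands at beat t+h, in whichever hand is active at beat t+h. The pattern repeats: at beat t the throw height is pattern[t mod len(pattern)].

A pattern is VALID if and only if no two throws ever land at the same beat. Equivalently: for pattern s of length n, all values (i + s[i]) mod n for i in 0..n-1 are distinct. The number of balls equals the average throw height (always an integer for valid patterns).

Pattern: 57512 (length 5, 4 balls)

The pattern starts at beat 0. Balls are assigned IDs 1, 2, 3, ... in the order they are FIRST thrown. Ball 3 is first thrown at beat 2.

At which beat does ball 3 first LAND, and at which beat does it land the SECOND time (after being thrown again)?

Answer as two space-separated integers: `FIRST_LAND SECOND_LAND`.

Beat 0 (L): throw ball1 h=5 -> lands@5:R; in-air after throw: [b1@5:R]
Beat 1 (R): throw ball2 h=7 -> lands@8:L; in-air after throw: [b1@5:R b2@8:L]
Beat 2 (L): throw ball3 h=5 -> lands@7:R; in-air after throw: [b1@5:R b3@7:R b2@8:L]
Beat 3 (R): throw ball4 h=1 -> lands@4:L; in-air after throw: [b4@4:L b1@5:R b3@7:R b2@8:L]
Beat 4 (L): throw ball4 h=2 -> lands@6:L; in-air after throw: [b1@5:R b4@6:L b3@7:R b2@8:L]
Beat 5 (R): throw ball1 h=5 -> lands@10:L; in-air after throw: [b4@6:L b3@7:R b2@8:L b1@10:L]
Beat 6 (L): throw ball4 h=7 -> lands@13:R; in-air after throw: [b3@7:R b2@8:L b1@10:L b4@13:R]
Beat 7 (R): throw ball3 h=5 -> lands@12:L; in-air after throw: [b2@8:L b1@10:L b3@12:L b4@13:R]
Beat 8 (L): throw ball2 h=1 -> lands@9:R; in-air after throw: [b2@9:R b1@10:L b3@12:L b4@13:R]
Beat 9 (R): throw ball2 h=2 -> lands@11:R; in-air after throw: [b1@10:L b2@11:R b3@12:L b4@13:R]
Beat 10 (L): throw ball1 h=5 -> lands@15:R; in-air after throw: [b2@11:R b3@12:L b4@13:R b1@15:R]
Beat 11 (R): throw ball2 h=7 -> lands@18:L; in-air after throw: [b3@12:L b4@13:R b1@15:R b2@18:L]
Beat 12 (L): throw ball3 h=5 -> lands@17:R; in-air after throw: [b4@13:R b1@15:R b3@17:R b2@18:L]
Ball 3: thrown@2 h=5 -> first land @7; rethrown@7 h=5 -> second land @12

Answer: 7 12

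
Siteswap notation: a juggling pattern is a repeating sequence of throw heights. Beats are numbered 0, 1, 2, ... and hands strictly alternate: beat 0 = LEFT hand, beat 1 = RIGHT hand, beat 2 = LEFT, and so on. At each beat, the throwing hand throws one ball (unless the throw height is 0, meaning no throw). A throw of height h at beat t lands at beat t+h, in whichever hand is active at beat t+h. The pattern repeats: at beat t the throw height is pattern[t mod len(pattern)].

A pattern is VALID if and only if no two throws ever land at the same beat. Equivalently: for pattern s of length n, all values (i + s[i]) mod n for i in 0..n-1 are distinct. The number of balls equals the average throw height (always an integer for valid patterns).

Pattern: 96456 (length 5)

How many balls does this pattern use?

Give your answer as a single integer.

Pattern = [9, 6, 4, 5, 6], length n = 5
  position 0: throw height = 9, running sum = 9
  position 1: throw height = 6, running sum = 15
  position 2: throw height = 4, running sum = 19
  position 3: throw height = 5, running sum = 24
  position 4: throw height = 6, running sum = 30
Total sum = 30; balls = sum / n = 30 / 5 = 6

Answer: 6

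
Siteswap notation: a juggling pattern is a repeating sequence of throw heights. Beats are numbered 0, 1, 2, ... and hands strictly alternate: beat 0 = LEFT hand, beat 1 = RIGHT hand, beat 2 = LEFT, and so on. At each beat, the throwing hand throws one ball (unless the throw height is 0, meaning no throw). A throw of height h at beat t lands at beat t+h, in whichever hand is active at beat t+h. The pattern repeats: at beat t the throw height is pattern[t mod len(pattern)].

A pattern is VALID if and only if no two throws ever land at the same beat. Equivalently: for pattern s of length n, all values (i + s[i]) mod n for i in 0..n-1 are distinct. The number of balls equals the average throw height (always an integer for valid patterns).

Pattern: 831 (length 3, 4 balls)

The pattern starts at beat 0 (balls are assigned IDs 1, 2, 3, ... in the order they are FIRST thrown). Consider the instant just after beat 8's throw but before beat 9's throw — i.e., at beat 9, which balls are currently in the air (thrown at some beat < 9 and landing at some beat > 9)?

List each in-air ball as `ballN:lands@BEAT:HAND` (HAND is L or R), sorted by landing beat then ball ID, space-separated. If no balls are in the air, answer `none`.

Answer: ball2:lands@10:L ball3:lands@11:R ball4:lands@14:L

Derivation:
Beat 0 (L): throw ball1 h=8 -> lands@8:L; in-air after throw: [b1@8:L]
Beat 1 (R): throw ball2 h=3 -> lands@4:L; in-air after throw: [b2@4:L b1@8:L]
Beat 2 (L): throw ball3 h=1 -> lands@3:R; in-air after throw: [b3@3:R b2@4:L b1@8:L]
Beat 3 (R): throw ball3 h=8 -> lands@11:R; in-air after throw: [b2@4:L b1@8:L b3@11:R]
Beat 4 (L): throw ball2 h=3 -> lands@7:R; in-air after throw: [b2@7:R b1@8:L b3@11:R]
Beat 5 (R): throw ball4 h=1 -> lands@6:L; in-air after throw: [b4@6:L b2@7:R b1@8:L b3@11:R]
Beat 6 (L): throw ball4 h=8 -> lands@14:L; in-air after throw: [b2@7:R b1@8:L b3@11:R b4@14:L]
Beat 7 (R): throw ball2 h=3 -> lands@10:L; in-air after throw: [b1@8:L b2@10:L b3@11:R b4@14:L]
Beat 8 (L): throw ball1 h=1 -> lands@9:R; in-air after throw: [b1@9:R b2@10:L b3@11:R b4@14:L]
Beat 9 (R): throw ball1 h=8 -> lands@17:R; in-air after throw: [b2@10:L b3@11:R b4@14:L b1@17:R]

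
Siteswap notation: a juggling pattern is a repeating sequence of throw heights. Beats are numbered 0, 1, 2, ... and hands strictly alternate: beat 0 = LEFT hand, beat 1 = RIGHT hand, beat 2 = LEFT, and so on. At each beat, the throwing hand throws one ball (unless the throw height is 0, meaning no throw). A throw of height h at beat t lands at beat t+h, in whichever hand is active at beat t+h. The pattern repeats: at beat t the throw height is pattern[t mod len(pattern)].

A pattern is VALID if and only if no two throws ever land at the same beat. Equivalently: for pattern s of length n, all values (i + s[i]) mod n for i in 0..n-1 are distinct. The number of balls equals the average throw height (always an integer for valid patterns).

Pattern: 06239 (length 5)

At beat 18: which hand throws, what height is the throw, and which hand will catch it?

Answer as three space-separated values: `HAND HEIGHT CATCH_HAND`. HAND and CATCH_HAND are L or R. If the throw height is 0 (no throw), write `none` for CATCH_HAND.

Beat 18: 18 mod 2 = 0, so hand = L
Throw height = pattern[18 mod 5] = pattern[3] = 3
Lands at beat 18+3=21, 21 mod 2 = 1, so catch hand = R

Answer: L 3 R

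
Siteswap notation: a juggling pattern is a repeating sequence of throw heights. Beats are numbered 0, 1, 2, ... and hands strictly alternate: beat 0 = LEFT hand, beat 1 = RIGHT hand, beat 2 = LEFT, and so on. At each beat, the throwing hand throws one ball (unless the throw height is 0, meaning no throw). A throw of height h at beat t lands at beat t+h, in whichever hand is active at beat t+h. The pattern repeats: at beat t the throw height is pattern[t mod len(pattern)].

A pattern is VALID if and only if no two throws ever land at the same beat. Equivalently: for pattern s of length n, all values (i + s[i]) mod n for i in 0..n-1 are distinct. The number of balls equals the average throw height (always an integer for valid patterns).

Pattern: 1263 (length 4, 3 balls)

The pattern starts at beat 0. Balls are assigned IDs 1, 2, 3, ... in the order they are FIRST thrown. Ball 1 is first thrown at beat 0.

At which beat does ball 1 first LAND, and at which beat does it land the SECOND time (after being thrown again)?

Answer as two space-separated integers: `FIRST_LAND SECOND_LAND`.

Beat 0 (L): throw ball1 h=1 -> lands@1:R; in-air after throw: [b1@1:R]
Beat 1 (R): throw ball1 h=2 -> lands@3:R; in-air after throw: [b1@3:R]
Beat 2 (L): throw ball2 h=6 -> lands@8:L; in-air after throw: [b1@3:R b2@8:L]
Beat 3 (R): throw ball1 h=3 -> lands@6:L; in-air after throw: [b1@6:L b2@8:L]
Ball 1: thrown@0 h=1 -> first land @1; rethrown@1 h=2 -> second land @3

Answer: 1 3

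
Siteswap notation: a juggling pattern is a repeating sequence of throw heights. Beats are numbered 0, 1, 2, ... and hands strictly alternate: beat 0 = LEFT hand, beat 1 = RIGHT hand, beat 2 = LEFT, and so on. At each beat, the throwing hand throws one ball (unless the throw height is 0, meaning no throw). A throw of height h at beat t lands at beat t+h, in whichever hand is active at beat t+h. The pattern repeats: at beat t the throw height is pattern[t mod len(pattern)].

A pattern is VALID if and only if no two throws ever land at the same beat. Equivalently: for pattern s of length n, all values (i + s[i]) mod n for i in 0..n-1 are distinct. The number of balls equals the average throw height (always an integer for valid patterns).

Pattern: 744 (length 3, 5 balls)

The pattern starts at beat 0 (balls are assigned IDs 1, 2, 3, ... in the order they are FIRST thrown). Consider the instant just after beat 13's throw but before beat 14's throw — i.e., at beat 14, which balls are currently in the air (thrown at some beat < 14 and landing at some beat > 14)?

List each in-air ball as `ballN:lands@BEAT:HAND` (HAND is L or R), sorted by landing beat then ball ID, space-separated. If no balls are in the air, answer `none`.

Beat 0 (L): throw ball1 h=7 -> lands@7:R; in-air after throw: [b1@7:R]
Beat 1 (R): throw ball2 h=4 -> lands@5:R; in-air after throw: [b2@5:R b1@7:R]
Beat 2 (L): throw ball3 h=4 -> lands@6:L; in-air after throw: [b2@5:R b3@6:L b1@7:R]
Beat 3 (R): throw ball4 h=7 -> lands@10:L; in-air after throw: [b2@5:R b3@6:L b1@7:R b4@10:L]
Beat 4 (L): throw ball5 h=4 -> lands@8:L; in-air after throw: [b2@5:R b3@6:L b1@7:R b5@8:L b4@10:L]
Beat 5 (R): throw ball2 h=4 -> lands@9:R; in-air after throw: [b3@6:L b1@7:R b5@8:L b2@9:R b4@10:L]
Beat 6 (L): throw ball3 h=7 -> lands@13:R; in-air after throw: [b1@7:R b5@8:L b2@9:R b4@10:L b3@13:R]
Beat 7 (R): throw ball1 h=4 -> lands@11:R; in-air after throw: [b5@8:L b2@9:R b4@10:L b1@11:R b3@13:R]
Beat 8 (L): throw ball5 h=4 -> lands@12:L; in-air after throw: [b2@9:R b4@10:L b1@11:R b5@12:L b3@13:R]
Beat 9 (R): throw ball2 h=7 -> lands@16:L; in-air after throw: [b4@10:L b1@11:R b5@12:L b3@13:R b2@16:L]
Beat 10 (L): throw ball4 h=4 -> lands@14:L; in-air after throw: [b1@11:R b5@12:L b3@13:R b4@14:L b2@16:L]
Beat 11 (R): throw ball1 h=4 -> lands@15:R; in-air after throw: [b5@12:L b3@13:R b4@14:L b1@15:R b2@16:L]
Beat 12 (L): throw ball5 h=7 -> lands@19:R; in-air after throw: [b3@13:R b4@14:L b1@15:R b2@16:L b5@19:R]
Beat 13 (R): throw ball3 h=4 -> lands@17:R; in-air after throw: [b4@14:L b1@15:R b2@16:L b3@17:R b5@19:R]
Beat 14 (L): throw ball4 h=4 -> lands@18:L; in-air after throw: [b1@15:R b2@16:L b3@17:R b4@18:L b5@19:R]

Answer: ball1:lands@15:R ball2:lands@16:L ball3:lands@17:R ball5:lands@19:R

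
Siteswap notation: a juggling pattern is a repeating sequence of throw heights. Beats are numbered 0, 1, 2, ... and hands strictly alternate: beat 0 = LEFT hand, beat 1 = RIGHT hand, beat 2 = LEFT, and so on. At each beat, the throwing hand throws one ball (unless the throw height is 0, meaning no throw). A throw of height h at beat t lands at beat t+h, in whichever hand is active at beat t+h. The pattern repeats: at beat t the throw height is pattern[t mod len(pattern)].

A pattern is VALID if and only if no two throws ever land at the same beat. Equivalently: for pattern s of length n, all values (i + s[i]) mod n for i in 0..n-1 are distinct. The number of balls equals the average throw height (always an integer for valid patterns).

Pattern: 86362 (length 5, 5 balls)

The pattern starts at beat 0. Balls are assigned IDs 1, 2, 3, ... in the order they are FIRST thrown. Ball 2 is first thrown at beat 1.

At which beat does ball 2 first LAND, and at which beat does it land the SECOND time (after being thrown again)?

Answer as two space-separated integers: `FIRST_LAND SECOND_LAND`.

Beat 0 (L): throw ball1 h=8 -> lands@8:L; in-air after throw: [b1@8:L]
Beat 1 (R): throw ball2 h=6 -> lands@7:R; in-air after throw: [b2@7:R b1@8:L]
Beat 2 (L): throw ball3 h=3 -> lands@5:R; in-air after throw: [b3@5:R b2@7:R b1@8:L]
Beat 3 (R): throw ball4 h=6 -> lands@9:R; in-air after throw: [b3@5:R b2@7:R b1@8:L b4@9:R]
Beat 4 (L): throw ball5 h=2 -> lands@6:L; in-air after throw: [b3@5:R b5@6:L b2@7:R b1@8:L b4@9:R]
Beat 5 (R): throw ball3 h=8 -> lands@13:R; in-air after throw: [b5@6:L b2@7:R b1@8:L b4@9:R b3@13:R]
Beat 6 (L): throw ball5 h=6 -> lands@12:L; in-air after throw: [b2@7:R b1@8:L b4@9:R b5@12:L b3@13:R]
Beat 7 (R): throw ball2 h=3 -> lands@10:L; in-air after throw: [b1@8:L b4@9:R b2@10:L b5@12:L b3@13:R]
Beat 8 (L): throw ball1 h=6 -> lands@14:L; in-air after throw: [b4@9:R b2@10:L b5@12:L b3@13:R b1@14:L]
Beat 9 (R): throw ball4 h=2 -> lands@11:R; in-air after throw: [b2@10:L b4@11:R b5@12:L b3@13:R b1@14:L]
Beat 10 (L): throw ball2 h=8 -> lands@18:L; in-air after throw: [b4@11:R b5@12:L b3@13:R b1@14:L b2@18:L]
Ball 2: thrown@1 h=6 -> first land @7; rethrown@7 h=3 -> second land @10

Answer: 7 10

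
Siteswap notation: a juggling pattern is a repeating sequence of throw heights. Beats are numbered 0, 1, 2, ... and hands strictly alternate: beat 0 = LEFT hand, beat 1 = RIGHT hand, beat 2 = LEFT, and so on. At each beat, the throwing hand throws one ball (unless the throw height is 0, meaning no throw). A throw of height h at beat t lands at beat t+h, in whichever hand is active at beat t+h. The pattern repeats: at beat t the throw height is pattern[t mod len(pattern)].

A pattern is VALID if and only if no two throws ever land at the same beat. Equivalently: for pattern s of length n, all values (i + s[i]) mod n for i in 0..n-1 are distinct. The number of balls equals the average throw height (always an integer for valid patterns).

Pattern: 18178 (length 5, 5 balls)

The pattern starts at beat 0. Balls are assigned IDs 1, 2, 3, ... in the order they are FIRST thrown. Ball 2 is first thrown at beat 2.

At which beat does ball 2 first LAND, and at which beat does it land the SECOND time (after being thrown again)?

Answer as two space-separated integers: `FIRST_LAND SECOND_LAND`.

Beat 0 (L): throw ball1 h=1 -> lands@1:R; in-air after throw: [b1@1:R]
Beat 1 (R): throw ball1 h=8 -> lands@9:R; in-air after throw: [b1@9:R]
Beat 2 (L): throw ball2 h=1 -> lands@3:R; in-air after throw: [b2@3:R b1@9:R]
Beat 3 (R): throw ball2 h=7 -> lands@10:L; in-air after throw: [b1@9:R b2@10:L]
Beat 4 (L): throw ball3 h=8 -> lands@12:L; in-air after throw: [b1@9:R b2@10:L b3@12:L]
Beat 5 (R): throw ball4 h=1 -> lands@6:L; in-air after throw: [b4@6:L b1@9:R b2@10:L b3@12:L]
Beat 6 (L): throw ball4 h=8 -> lands@14:L; in-air after throw: [b1@9:R b2@10:L b3@12:L b4@14:L]
Beat 7 (R): throw ball5 h=1 -> lands@8:L; in-air after throw: [b5@8:L b1@9:R b2@10:L b3@12:L b4@14:L]
Beat 8 (L): throw ball5 h=7 -> lands@15:R; in-air after throw: [b1@9:R b2@10:L b3@12:L b4@14:L b5@15:R]
Beat 9 (R): throw ball1 h=8 -> lands@17:R; in-air after throw: [b2@10:L b3@12:L b4@14:L b5@15:R b1@17:R]
Beat 10 (L): throw ball2 h=1 -> lands@11:R; in-air after throw: [b2@11:R b3@12:L b4@14:L b5@15:R b1@17:R]
Ball 2: thrown@2 h=1 -> first land @3; rethrown@3 h=7 -> second land @10

Answer: 3 10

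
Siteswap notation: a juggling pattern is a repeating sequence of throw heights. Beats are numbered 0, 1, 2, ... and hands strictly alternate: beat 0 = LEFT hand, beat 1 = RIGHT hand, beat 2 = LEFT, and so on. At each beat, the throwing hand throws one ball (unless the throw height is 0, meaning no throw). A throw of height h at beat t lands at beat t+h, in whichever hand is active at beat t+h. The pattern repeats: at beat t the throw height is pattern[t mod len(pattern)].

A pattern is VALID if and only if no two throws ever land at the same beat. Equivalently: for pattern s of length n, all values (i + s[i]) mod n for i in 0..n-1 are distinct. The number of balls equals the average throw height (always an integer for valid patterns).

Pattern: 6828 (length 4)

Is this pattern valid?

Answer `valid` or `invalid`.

i=0: (i + s[i]) mod n = (0 + 6) mod 4 = 2
i=1: (i + s[i]) mod n = (1 + 8) mod 4 = 1
i=2: (i + s[i]) mod n = (2 + 2) mod 4 = 0
i=3: (i + s[i]) mod n = (3 + 8) mod 4 = 3
Residues: [2, 1, 0, 3], distinct: True

Answer: valid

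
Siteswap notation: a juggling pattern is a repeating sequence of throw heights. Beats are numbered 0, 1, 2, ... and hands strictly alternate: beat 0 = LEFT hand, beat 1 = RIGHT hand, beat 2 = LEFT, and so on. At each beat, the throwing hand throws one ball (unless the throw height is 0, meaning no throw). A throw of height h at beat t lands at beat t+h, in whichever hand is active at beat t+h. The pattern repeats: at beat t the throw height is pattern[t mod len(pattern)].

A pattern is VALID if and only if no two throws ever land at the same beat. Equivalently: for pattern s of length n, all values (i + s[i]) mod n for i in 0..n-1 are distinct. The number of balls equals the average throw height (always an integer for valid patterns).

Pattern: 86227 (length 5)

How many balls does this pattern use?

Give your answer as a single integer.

Pattern = [8, 6, 2, 2, 7], length n = 5
  position 0: throw height = 8, running sum = 8
  position 1: throw height = 6, running sum = 14
  position 2: throw height = 2, running sum = 16
  position 3: throw height = 2, running sum = 18
  position 4: throw height = 7, running sum = 25
Total sum = 25; balls = sum / n = 25 / 5 = 5

Answer: 5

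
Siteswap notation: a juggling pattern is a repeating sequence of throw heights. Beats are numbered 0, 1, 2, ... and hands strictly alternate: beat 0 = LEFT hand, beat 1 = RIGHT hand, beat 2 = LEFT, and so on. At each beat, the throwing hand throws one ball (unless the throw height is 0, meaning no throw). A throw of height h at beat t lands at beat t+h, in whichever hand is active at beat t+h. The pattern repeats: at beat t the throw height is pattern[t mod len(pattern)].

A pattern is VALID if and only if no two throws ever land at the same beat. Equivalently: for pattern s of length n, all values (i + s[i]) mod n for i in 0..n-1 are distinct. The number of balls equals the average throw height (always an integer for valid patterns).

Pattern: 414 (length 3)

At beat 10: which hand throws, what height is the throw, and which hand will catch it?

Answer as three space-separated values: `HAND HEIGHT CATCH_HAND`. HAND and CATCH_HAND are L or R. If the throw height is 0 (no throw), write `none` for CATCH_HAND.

Answer: L 1 R

Derivation:
Beat 10: 10 mod 2 = 0, so hand = L
Throw height = pattern[10 mod 3] = pattern[1] = 1
Lands at beat 10+1=11, 11 mod 2 = 1, so catch hand = R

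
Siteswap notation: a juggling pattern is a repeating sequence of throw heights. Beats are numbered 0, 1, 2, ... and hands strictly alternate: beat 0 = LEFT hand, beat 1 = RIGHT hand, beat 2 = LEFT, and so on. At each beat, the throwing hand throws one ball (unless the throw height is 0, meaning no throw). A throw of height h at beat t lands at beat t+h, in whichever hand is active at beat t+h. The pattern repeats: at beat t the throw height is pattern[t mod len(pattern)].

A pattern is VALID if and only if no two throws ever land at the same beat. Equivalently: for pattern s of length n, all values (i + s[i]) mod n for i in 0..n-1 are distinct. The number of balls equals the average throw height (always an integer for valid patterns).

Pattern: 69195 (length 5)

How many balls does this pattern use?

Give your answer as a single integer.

Answer: 6

Derivation:
Pattern = [6, 9, 1, 9, 5], length n = 5
  position 0: throw height = 6, running sum = 6
  position 1: throw height = 9, running sum = 15
  position 2: throw height = 1, running sum = 16
  position 3: throw height = 9, running sum = 25
  position 4: throw height = 5, running sum = 30
Total sum = 30; balls = sum / n = 30 / 5 = 6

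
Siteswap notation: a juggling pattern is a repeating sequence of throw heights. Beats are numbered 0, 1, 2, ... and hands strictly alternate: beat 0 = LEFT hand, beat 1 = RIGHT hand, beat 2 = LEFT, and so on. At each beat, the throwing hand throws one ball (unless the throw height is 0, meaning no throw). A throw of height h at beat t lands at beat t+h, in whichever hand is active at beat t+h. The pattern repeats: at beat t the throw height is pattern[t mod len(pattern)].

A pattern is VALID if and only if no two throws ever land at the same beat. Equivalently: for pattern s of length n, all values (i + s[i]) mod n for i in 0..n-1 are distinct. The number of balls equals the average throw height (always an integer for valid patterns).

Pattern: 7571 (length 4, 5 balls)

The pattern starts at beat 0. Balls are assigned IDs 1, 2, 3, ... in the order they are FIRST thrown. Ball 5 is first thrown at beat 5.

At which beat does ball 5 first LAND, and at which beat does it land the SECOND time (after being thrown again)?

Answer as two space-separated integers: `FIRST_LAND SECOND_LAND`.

Answer: 10 17

Derivation:
Beat 0 (L): throw ball1 h=7 -> lands@7:R; in-air after throw: [b1@7:R]
Beat 1 (R): throw ball2 h=5 -> lands@6:L; in-air after throw: [b2@6:L b1@7:R]
Beat 2 (L): throw ball3 h=7 -> lands@9:R; in-air after throw: [b2@6:L b1@7:R b3@9:R]
Beat 3 (R): throw ball4 h=1 -> lands@4:L; in-air after throw: [b4@4:L b2@6:L b1@7:R b3@9:R]
Beat 4 (L): throw ball4 h=7 -> lands@11:R; in-air after throw: [b2@6:L b1@7:R b3@9:R b4@11:R]
Beat 5 (R): throw ball5 h=5 -> lands@10:L; in-air after throw: [b2@6:L b1@7:R b3@9:R b5@10:L b4@11:R]
Beat 6 (L): throw ball2 h=7 -> lands@13:R; in-air after throw: [b1@7:R b3@9:R b5@10:L b4@11:R b2@13:R]
Beat 7 (R): throw ball1 h=1 -> lands@8:L; in-air after throw: [b1@8:L b3@9:R b5@10:L b4@11:R b2@13:R]
Beat 8 (L): throw ball1 h=7 -> lands@15:R; in-air after throw: [b3@9:R b5@10:L b4@11:R b2@13:R b1@15:R]
Beat 9 (R): throw ball3 h=5 -> lands@14:L; in-air after throw: [b5@10:L b4@11:R b2@13:R b3@14:L b1@15:R]
Beat 10 (L): throw ball5 h=7 -> lands@17:R; in-air after throw: [b4@11:R b2@13:R b3@14:L b1@15:R b5@17:R]
Beat 11 (R): throw ball4 h=1 -> lands@12:L; in-air after throw: [b4@12:L b2@13:R b3@14:L b1@15:R b5@17:R]
Beat 12 (L): throw ball4 h=7 -> lands@19:R; in-air after throw: [b2@13:R b3@14:L b1@15:R b5@17:R b4@19:R]
Beat 13 (R): throw ball2 h=5 -> lands@18:L; in-air after throw: [b3@14:L b1@15:R b5@17:R b2@18:L b4@19:R]
Beat 14 (L): throw ball3 h=7 -> lands@21:R; in-air after throw: [b1@15:R b5@17:R b2@18:L b4@19:R b3@21:R]
Beat 15 (R): throw ball1 h=1 -> lands@16:L; in-air after throw: [b1@16:L b5@17:R b2@18:L b4@19:R b3@21:R]
Beat 16 (L): throw ball1 h=7 -> lands@23:R; in-air after throw: [b5@17:R b2@18:L b4@19:R b3@21:R b1@23:R]
Ball 5: thrown@5 h=5 -> first land @10; rethrown@10 h=7 -> second land @17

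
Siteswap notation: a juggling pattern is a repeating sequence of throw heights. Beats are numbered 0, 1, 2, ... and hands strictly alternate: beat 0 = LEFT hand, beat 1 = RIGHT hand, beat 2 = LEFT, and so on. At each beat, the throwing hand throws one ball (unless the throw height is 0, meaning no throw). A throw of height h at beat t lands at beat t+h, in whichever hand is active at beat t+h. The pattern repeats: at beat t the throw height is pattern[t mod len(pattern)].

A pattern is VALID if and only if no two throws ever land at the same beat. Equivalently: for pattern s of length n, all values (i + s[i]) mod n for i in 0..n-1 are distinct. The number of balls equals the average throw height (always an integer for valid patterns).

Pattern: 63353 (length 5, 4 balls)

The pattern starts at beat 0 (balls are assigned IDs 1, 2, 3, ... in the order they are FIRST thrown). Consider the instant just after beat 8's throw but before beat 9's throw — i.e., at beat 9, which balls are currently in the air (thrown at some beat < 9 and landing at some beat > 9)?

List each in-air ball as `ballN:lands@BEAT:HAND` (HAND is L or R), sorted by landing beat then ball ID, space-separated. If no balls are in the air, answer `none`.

Beat 0 (L): throw ball1 h=6 -> lands@6:L; in-air after throw: [b1@6:L]
Beat 1 (R): throw ball2 h=3 -> lands@4:L; in-air after throw: [b2@4:L b1@6:L]
Beat 2 (L): throw ball3 h=3 -> lands@5:R; in-air after throw: [b2@4:L b3@5:R b1@6:L]
Beat 3 (R): throw ball4 h=5 -> lands@8:L; in-air after throw: [b2@4:L b3@5:R b1@6:L b4@8:L]
Beat 4 (L): throw ball2 h=3 -> lands@7:R; in-air after throw: [b3@5:R b1@6:L b2@7:R b4@8:L]
Beat 5 (R): throw ball3 h=6 -> lands@11:R; in-air after throw: [b1@6:L b2@7:R b4@8:L b3@11:R]
Beat 6 (L): throw ball1 h=3 -> lands@9:R; in-air after throw: [b2@7:R b4@8:L b1@9:R b3@11:R]
Beat 7 (R): throw ball2 h=3 -> lands@10:L; in-air after throw: [b4@8:L b1@9:R b2@10:L b3@11:R]
Beat 8 (L): throw ball4 h=5 -> lands@13:R; in-air after throw: [b1@9:R b2@10:L b3@11:R b4@13:R]
Beat 9 (R): throw ball1 h=3 -> lands@12:L; in-air after throw: [b2@10:L b3@11:R b1@12:L b4@13:R]

Answer: ball2:lands@10:L ball3:lands@11:R ball4:lands@13:R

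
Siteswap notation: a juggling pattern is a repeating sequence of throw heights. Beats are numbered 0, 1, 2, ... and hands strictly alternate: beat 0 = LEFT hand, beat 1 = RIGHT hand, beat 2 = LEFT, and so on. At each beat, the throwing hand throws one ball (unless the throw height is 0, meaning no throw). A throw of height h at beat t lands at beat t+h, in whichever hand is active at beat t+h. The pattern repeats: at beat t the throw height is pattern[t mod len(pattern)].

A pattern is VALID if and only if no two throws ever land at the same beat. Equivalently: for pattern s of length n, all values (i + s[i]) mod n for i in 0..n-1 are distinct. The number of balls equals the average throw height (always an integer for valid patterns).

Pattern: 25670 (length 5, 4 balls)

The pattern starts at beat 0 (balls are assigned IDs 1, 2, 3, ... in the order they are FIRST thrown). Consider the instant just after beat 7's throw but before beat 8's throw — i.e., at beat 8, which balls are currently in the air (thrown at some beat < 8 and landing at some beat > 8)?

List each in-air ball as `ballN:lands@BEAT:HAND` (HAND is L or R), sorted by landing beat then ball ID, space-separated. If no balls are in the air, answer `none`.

Answer: ball3:lands@10:L ball2:lands@11:R ball4:lands@13:R

Derivation:
Beat 0 (L): throw ball1 h=2 -> lands@2:L; in-air after throw: [b1@2:L]
Beat 1 (R): throw ball2 h=5 -> lands@6:L; in-air after throw: [b1@2:L b2@6:L]
Beat 2 (L): throw ball1 h=6 -> lands@8:L; in-air after throw: [b2@6:L b1@8:L]
Beat 3 (R): throw ball3 h=7 -> lands@10:L; in-air after throw: [b2@6:L b1@8:L b3@10:L]
Beat 5 (R): throw ball4 h=2 -> lands@7:R; in-air after throw: [b2@6:L b4@7:R b1@8:L b3@10:L]
Beat 6 (L): throw ball2 h=5 -> lands@11:R; in-air after throw: [b4@7:R b1@8:L b3@10:L b2@11:R]
Beat 7 (R): throw ball4 h=6 -> lands@13:R; in-air after throw: [b1@8:L b3@10:L b2@11:R b4@13:R]
Beat 8 (L): throw ball1 h=7 -> lands@15:R; in-air after throw: [b3@10:L b2@11:R b4@13:R b1@15:R]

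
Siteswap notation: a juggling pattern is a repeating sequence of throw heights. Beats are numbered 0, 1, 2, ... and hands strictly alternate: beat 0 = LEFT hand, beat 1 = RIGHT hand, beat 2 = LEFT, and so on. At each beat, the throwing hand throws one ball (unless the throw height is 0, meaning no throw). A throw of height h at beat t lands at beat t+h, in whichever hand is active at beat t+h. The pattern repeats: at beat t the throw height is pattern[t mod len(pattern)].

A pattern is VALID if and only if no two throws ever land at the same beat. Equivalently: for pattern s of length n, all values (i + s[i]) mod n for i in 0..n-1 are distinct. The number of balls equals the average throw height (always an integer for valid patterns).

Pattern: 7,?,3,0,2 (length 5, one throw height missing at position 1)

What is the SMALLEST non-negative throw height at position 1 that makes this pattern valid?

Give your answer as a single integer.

i=0: (0 + 7) mod 5 = 2
i=1: s[i]=? (unknown)
i=2: (2 + 3) mod 5 = 0
i=3: (3 + 0) mod 5 = 3
i=4: (4 + 2) mod 5 = 1
Known residues: [0, 1, 2, 3]; need a permutation of 0..4, so missing residue r = 4
Need (1 + s) mod 5 = 4; smallest s = (4 - 1) mod 5 = 3

Answer: 3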